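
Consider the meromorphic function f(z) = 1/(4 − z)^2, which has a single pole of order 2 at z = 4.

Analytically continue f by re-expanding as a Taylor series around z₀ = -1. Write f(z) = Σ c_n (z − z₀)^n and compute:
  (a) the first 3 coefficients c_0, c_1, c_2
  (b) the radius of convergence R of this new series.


Let w = z − z₀, so z = z₀ + w.
Then 4 − z = 4 − (z₀ + w) = (4 − z₀) − w = 5 − w.
f(z) = 1/(5 − w)^2 = (1/(5)^2) · (1 − w/(5))^{−2}.
By the binomial series (1−u)^{−2} = Σ_{n≥0} C(n+1, 1) u^n for |u|<1, with u = w/(5):
  c_n = C(n+1, 1) / (5)^(n+2).
  c_0 = 1/(5)^2 = 1/25.
  c_1 = 2/(5)^3 = 2/125.
  c_2 = 3/(5)^4 = 3/625.
The series is valid for |w/d| < 1, i.e. |z − z₀| < |d|.
Radius of convergence: R = |4 − z₀| = |5| = 5 (distance from z₀ to the singularity z = 4).

c_0 = 1/25, c_1 = 2/125, c_2 = 3/625; R = 5.


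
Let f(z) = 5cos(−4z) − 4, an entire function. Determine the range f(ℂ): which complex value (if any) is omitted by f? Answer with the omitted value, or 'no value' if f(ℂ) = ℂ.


Little Picard bounds the complement of f(ℂ) to at most one point.
cos is entire and surjective onto ℂ: for every w ∈ ℂ, cos(ζ) = w has a solution ζ ∈ ℂ (e.g., via the complex inverse arccos). With ζ = −4z this gives z = ζ/(-4). Then 5·cos(−4z) takes every value in 5·ℂ = ℂ, and adding -4 is a bijection of ℂ. So f is surjective and omits no value. (Note: only on the real line is cos bounded by [−1, 1].)

Omitted value: no value.


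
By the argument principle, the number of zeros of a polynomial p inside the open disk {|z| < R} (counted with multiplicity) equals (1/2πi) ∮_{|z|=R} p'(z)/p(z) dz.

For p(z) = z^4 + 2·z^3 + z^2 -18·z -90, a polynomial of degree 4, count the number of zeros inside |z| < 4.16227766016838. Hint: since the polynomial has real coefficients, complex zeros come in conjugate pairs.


The zeros of p are: -3, (-1 + 3i), (-1 - 3i), 3.
Their magnitudes are: 3, 3.162, 3.162, 3.
Zeros with |z| < R = 4.16227766016838: -3, (-1 + 3i), (-1 - 3i), 3.
Count = 4.
By the argument principle, (1/2πi) ∮_{|z|=R} p'(z)/p(z) dz equals exactly this count.

Number of zeros inside |z| < 4.16227766016838: 4.


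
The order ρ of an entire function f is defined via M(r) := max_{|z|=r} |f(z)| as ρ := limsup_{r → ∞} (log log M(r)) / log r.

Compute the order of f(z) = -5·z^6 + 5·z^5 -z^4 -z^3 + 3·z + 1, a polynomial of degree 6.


|f(z)| ≤ Σ|c_k|·r^k = O(r^6) as r → ∞. Polynomial growth is O(e^{r^ε}) for every ε > 0 (since r^6/e^{r^ε} → 0), so ρ ≤ ε for all ε > 0, i.e. ρ = 0. Every nonconstant polynomial has order 0.
Therefore ρ = 0.

Order ρ = 0.


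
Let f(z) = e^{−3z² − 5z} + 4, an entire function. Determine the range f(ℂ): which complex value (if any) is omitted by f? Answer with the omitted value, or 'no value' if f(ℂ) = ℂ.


Little Picard bounds the complement of f(ℂ) to at most one point.
The exponent g(z) = −3z² − 5z is a nonconstant polynomial, hence surjective onto ℂ. So e^{g(z)} takes every value in {e^w : w ∈ ℂ} = ℂ ∖ {0}. Adding 4 shifts the range to ℂ ∖ {4}. f omits exactly 4.

Omitted value: 4.


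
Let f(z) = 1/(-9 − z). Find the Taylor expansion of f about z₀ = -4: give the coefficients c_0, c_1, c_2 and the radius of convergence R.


Let w = z − z₀, so z = z₀ + w.
Then -9 − z = -9 − (z₀ + w) = (-9 − z₀) − w = -5 − w.
f(z) = 1/(-5 − w) = (1/(-5)) · 1/(1 − w/(-5)) = Σ_{n≥0} w^n / (-5)^(n+1).
So c_n = 1/(-5)^(n+1):
  c_0 = 1/(-5)^1 = -1/5.
  c_1 = 1/(-5)^2 = 1/25.
  c_2 = 1/(-5)^3 = -1/125.
The series is valid for |w/d| < 1, i.e. |z − z₀| < |d|.
Radius of convergence: R = |-9 − z₀| = |-5| = 5 (distance from z₀ to the singularity z = -9).

c_0 = -1/5, c_1 = 1/25, c_2 = -1/125; R = 5.


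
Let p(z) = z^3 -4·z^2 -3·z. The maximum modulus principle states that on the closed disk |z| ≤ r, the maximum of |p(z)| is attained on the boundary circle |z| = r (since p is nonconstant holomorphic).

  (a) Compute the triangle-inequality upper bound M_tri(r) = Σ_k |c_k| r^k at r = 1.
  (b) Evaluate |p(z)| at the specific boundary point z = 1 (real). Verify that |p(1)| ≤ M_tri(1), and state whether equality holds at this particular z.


Coefficients: c_0 = 0, c_1 = -3, c_2 = -4, c_3 = 1. Radius r = 1.
Part (a). Triangle bound: M_tri(r) = Σ_k |c_k| r^k
  = |0|·1^0 + |-3|·1^1 + |-4|·1^2 + |1|·1^3
  = 0 + 3 + 4 + 1 = 8.
This bounds M(r) := max_{|z|=r} |p(z)| from above; equality holds iff all terms c_k z^k can be made to align in phase at a single z on |z|=r.
Part (b). At z = 1 (real, on the circle |z| = r):
  p(1) = (0)·1^0 + (-3)·1^1 + (-4)·1^2 + (1)·1^3 = -6.
  |p(1)| = 6.
Check: |p(1)| = 6 ≤ 8 = M_tri(1). ✓ Equality does not hold at z = 1 (the coefficients have mixed signs, so the terms do not all align in phase there).

M_tri(1) = 8; |p(1)| = 6; equality at z=1: no.


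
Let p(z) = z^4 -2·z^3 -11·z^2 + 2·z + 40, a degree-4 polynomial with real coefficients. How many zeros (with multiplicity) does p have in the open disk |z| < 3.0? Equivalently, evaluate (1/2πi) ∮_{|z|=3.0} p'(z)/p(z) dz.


The zeros of p are: (-2 + 1i), (-2 - 1i), 4, 2.
Their magnitudes are: 2.236, 2.236, 4, 2.
Zeros with |z| < R = 3.0: (-2 + 1i), (-2 - 1i), 2.
Count = 3.
By the argument principle, (1/2πi) ∮_{|z|=R} p'(z)/p(z) dz equals exactly this count.

Number of zeros inside |z| < 3.0: 3.


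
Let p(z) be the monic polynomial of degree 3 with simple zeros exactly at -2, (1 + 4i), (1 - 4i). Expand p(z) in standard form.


The polynomial is p(z) = ∏_{α ∈ S} (z − α), where S = {-2, (1 + 4i), (1 - 4i)}.
Expanding the product yields: p(z) = z^3 + 13·z + 34.
Note conjugate pairs combine to real quadratics: (z − (1+4i))(z − (1−4i)) = z² − 2z + 17.
The resulting polynomial has degree 3 and real coefficients as required.

p(z) = z^3 + 13·z + 34.


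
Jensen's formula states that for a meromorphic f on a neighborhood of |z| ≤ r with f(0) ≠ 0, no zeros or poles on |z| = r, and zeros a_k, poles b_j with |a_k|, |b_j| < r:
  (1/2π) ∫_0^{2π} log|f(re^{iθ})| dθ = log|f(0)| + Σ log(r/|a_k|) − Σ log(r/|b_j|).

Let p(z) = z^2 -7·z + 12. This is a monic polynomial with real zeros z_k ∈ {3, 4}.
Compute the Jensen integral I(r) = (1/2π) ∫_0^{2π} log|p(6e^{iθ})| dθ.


Zeros: 3, 4; r = 6.
Inside |z| < r: 3, 4. Outside (|z| ≥ r): ∅.
p(0) = 12, so log|p(0)| = log(12) = 2.4849.
Apply Jensen: I(r) = log|p(0)| + Σ_k log(r/|z_k|), summed over zeros inside |z| < r.
  log(r/|z_k|) for z_k = 3: log(6/3) = 0.6931
  log(r/|z_k|) for z_k = 4: log(6/4) = 0.4055
Sum over inside zeros: 1.0986.
I(r) = log|p(0)| + (inside sum) = 2.4849 + 1.0986 = 3.5835.
Closed form (all zeros inside, monic): I(r) = n·log(r) = 2·log(6) = 3.5835. ✓

I(r) ≈ 3.5835.


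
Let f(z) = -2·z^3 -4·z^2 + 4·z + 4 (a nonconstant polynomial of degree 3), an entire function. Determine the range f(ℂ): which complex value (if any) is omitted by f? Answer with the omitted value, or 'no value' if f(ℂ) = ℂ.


Little Picard bounds the complement of f(ℂ) to at most one point.
For every w ∈ ℂ, the equation p(z) − w = 0 is a nonconstant polynomial in z and hence has at least one root by the fundamental theorem of algebra. So p is surjective onto ℂ, omitting no value.

Omitted value: no value.


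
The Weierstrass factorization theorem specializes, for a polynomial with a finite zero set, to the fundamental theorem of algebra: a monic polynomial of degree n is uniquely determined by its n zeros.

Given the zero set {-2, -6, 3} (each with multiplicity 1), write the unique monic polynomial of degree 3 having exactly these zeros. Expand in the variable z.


The polynomial is p(z) = ∏_{α ∈ S} (z − α), where S = {-2, -6, 3}.
Expanding the product yields: p(z) = z^3 + 5·z^2 -12·z -36.
The resulting polynomial has degree 3 and real coefficients as required.

p(z) = z^3 + 5·z^2 -12·z -36.


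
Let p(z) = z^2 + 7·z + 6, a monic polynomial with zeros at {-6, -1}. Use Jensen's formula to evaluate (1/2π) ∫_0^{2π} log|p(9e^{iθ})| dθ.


Zeros: -6, -1; r = 9.
Inside |z| < r: -6, -1. Outside (|z| ≥ r): ∅.
p(0) = 6, so log|p(0)| = log(6) = 1.7918.
Apply Jensen: I(r) = log|p(0)| + Σ_k log(r/|z_k|), summed over zeros inside |z| < r.
  log(r/|z_k|) for z_k = -6: log(9/6) = 0.4055
  log(r/|z_k|) for z_k = -1: log(9/1) = 2.1972
Sum over inside zeros: 2.6027.
I(r) = log|p(0)| + (inside sum) = 1.7918 + 2.6027 = 4.3944.
Closed form (all zeros inside, monic): I(r) = n·log(r) = 2·log(9) = 4.3944. ✓

I(r) ≈ 4.3944.


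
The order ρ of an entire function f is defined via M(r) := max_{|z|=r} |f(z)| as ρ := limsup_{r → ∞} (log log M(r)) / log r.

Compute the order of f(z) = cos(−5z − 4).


cos(w) is a linear combination of e^{iw} and e^{−iw} (or e^w, e^{−w} in the hyperbolic case), so |cos(w)| ≤ e^{|w|}. With w = −5z − 4, |w| ≤ 5|z| + 4 = 5r + 4 on |z| = r, giving M(r) ≤ e^{5r + 4}, so ρ ≤ 1. On a suitable ray (z = it for sin/cos; z = t for sinh/cosh, t real → ∞), |cos(−5z − 4)| grows like e^{5|t|}/2, so ρ ≥ 1. Hence ρ = 1.
Therefore ρ = 1.

Order ρ = 1.


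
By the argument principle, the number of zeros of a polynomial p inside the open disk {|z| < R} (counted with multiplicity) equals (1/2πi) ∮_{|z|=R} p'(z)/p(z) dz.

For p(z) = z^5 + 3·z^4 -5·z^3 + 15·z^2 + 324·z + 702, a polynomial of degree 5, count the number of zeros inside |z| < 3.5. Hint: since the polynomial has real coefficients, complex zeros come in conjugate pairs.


The zeros of p are: (3 + 3i), (3 - 3i), -3, (-3 + 2i), (-3 - 2i).
Their magnitudes are: 4.243, 4.243, 3, 3.606, 3.606.
Zeros with |z| < R = 3.5: -3.
Count = 1.
By the argument principle, (1/2πi) ∮_{|z|=R} p'(z)/p(z) dz equals exactly this count.

Number of zeros inside |z| < 3.5: 1.


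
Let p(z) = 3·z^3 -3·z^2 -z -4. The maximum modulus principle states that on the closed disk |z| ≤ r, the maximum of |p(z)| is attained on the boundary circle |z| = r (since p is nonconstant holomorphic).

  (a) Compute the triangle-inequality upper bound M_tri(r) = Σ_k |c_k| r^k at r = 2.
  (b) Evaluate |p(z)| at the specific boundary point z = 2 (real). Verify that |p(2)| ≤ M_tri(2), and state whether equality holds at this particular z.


Coefficients: c_0 = -4, c_1 = -1, c_2 = -3, c_3 = 3. Radius r = 2.
Part (a). Triangle bound: M_tri(r) = Σ_k |c_k| r^k
  = |-4|·2^0 + |-1|·2^1 + |-3|·2^2 + |3|·2^3
  = 4 + 2 + 12 + 24 = 42.
This bounds M(r) := max_{|z|=r} |p(z)| from above; equality holds iff all terms c_k z^k can be made to align in phase at a single z on |z|=r.
Part (b). At z = 2 (real, on the circle |z| = r):
  p(2) = (-4)·2^0 + (-1)·2^1 + (-3)·2^2 + (3)·2^3 = 6.
  |p(2)| = 6.
Check: |p(2)| = 6 ≤ 42 = M_tri(2). ✓ Equality does not hold at z = 2 (the coefficients have mixed signs, so the terms do not all align in phase there).

M_tri(2) = 42; |p(2)| = 6; equality at z=2: no.


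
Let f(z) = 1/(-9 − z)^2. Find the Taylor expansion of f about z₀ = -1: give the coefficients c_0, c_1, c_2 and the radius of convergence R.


Let w = z − z₀, so z = z₀ + w.
Then -9 − z = -9 − (z₀ + w) = (-9 − z₀) − w = -8 − w.
f(z) = 1/(-8 − w)^2 = (1/(-8)^2) · (1 − w/(-8))^{−2}.
By the binomial series (1−u)^{−2} = Σ_{n≥0} C(n+1, 1) u^n for |u|<1, with u = w/(-8):
  c_n = C(n+1, 1) / (-8)^(n+2).
  c_0 = 1/(-8)^2 = 1/64.
  c_1 = 2/(-8)^3 = -1/256.
  c_2 = 3/(-8)^4 = 3/4096.
The series is valid for |w/d| < 1, i.e. |z − z₀| < |d|.
Radius of convergence: R = |-9 − z₀| = |-8| = 8 (distance from z₀ to the singularity z = -9).

c_0 = 1/64, c_1 = -1/256, c_2 = 3/4096; R = 8.


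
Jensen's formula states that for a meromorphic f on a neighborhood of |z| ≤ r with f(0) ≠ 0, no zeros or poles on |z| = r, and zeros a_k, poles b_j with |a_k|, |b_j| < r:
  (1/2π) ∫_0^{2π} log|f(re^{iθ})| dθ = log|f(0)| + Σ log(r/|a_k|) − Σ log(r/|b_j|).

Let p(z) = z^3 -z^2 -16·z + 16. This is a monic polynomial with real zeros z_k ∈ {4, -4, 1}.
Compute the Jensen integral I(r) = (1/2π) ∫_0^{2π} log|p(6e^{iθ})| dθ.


Zeros: -4, 1, 4; r = 6.
Inside |z| < r: -4, 1, 4. Outside (|z| ≥ r): ∅.
p(0) = 16, so log|p(0)| = log(16) = 2.7726.
Apply Jensen: I(r) = log|p(0)| + Σ_k log(r/|z_k|), summed over zeros inside |z| < r.
  log(r/|z_k|) for z_k = 4: log(6/4) = 0.4055
  log(r/|z_k|) for z_k = -4: log(6/4) = 0.4055
  log(r/|z_k|) for z_k = 1: log(6/1) = 1.7918
Sum over inside zeros: 2.6027.
I(r) = log|p(0)| + (inside sum) = 2.7726 + 2.6027 = 5.3753.
Closed form (all zeros inside, monic): I(r) = n·log(r) = 3·log(6) = 5.3753. ✓

I(r) ≈ 5.3753.


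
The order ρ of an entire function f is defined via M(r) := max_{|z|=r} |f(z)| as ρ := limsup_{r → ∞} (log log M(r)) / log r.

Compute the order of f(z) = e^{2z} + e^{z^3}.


Each summand is entire of order 1 and 3 respectively (as in the single-exponential case). The order of a sum is at most the max of the orders, so ρ ≤ 3. For the lower bound: on |z|=r choose arg z so that 1z^3 is real positive; then |e^{1z^3}| = e^{1r^3} while |e^{2z}| ≤ e^{2r^1} = o(e^{1r^3}). So |f| ≥ e^{1r^3}(1 − o(1)) and ρ ≥ 3. Hence ρ = max(1, 3) = 3.
Therefore ρ = 3.

Order ρ = 3.


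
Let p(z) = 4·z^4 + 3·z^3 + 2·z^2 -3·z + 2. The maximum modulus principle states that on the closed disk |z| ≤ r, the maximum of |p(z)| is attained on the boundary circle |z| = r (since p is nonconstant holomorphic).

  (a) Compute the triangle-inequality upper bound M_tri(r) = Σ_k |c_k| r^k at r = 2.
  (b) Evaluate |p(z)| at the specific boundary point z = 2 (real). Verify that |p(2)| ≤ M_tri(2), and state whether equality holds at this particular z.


Coefficients: c_0 = 2, c_1 = -3, c_2 = 2, c_3 = 3, c_4 = 4. Radius r = 2.
Part (a). Triangle bound: M_tri(r) = Σ_k |c_k| r^k
  = |2|·2^0 + |-3|·2^1 + |2|·2^2 + |3|·2^3 + |4|·2^4
  = 2 + 6 + 8 + 24 + 64 = 104.
This bounds M(r) := max_{|z|=r} |p(z)| from above; equality holds iff all terms c_k z^k can be made to align in phase at a single z on |z|=r.
Part (b). At z = 2 (real, on the circle |z| = r):
  p(2) = (2)·2^0 + (-3)·2^1 + (2)·2^2 + (3)·2^3 + (4)·2^4 = 92.
  |p(2)| = 92.
Check: |p(2)| = 92 ≤ 104 = M_tri(2). ✓ Equality does not hold at z = 2 (the coefficients have mixed signs, so the terms do not all align in phase there).

M_tri(2) = 104; |p(2)| = 92; equality at z=2: no.


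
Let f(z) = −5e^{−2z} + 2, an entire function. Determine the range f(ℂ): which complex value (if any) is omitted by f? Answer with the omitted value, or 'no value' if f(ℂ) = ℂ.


Little Picard bounds the complement of f(ℂ) to at most one point.
e^{−2z} is never zero on ℂ, so -5·e^{−2z} takes every value in ℂ ∖ {0}. Adding 2 shifts the range to ℂ ∖ {2}. Thus f omits exactly the value 2.

Omitted value: 2.


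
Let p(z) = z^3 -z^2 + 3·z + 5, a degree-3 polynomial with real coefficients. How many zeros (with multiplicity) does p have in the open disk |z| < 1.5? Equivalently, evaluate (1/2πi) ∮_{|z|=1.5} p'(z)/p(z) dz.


The zeros of p are: (1 + 2i), (1 - 2i), -1.
Their magnitudes are: 2.236, 2.236, 1.
Zeros with |z| < R = 1.5: -1.
Count = 1.
By the argument principle, (1/2πi) ∮_{|z|=R} p'(z)/p(z) dz equals exactly this count.

Number of zeros inside |z| < 1.5: 1.


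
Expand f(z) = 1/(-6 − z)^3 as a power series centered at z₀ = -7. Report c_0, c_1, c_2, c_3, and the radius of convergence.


Let w = z − z₀, so z = z₀ + w.
Then -6 − z = -6 − (z₀ + w) = (-6 − z₀) − w = 1 − w.
f(z) = 1/(1 − w)^3 = (1/(1)^3) · (1 − w/(1))^{−3}.
By the binomial series (1−u)^{−3} = Σ_{n≥0} C(n+2, 2) u^n for |u|<1, with u = w/(1):
  c_n = C(n+2, 2) / (1)^(n+3).
  c_0 = 1/(1)^3 = 1.
  c_1 = 3/(1)^4 = 3.
  c_2 = 6/(1)^5 = 6.
  c_3 = 10/(1)^6 = 10.
The series is valid for |w/d| < 1, i.e. |z − z₀| < |d|.
Radius of convergence: R = |-6 − z₀| = |1| = 1 (distance from z₀ to the singularity z = -6).

c_0 = 1, c_1 = 3, c_2 = 6, c_3 = 10; R = 1.


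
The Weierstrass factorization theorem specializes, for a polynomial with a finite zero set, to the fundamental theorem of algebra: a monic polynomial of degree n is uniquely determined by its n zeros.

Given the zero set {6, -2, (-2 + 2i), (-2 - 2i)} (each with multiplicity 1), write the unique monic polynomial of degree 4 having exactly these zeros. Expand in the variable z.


The polynomial is p(z) = ∏_{α ∈ S} (z − α), where S = {6, -2, (-2 + 2i), (-2 - 2i)}.
Expanding the product yields: p(z) = z^4 -20·z^2 -80·z -96.
Note conjugate pairs combine to real quadratics: (z − (-2+2i))(z − (-2−2i)) = z² + 4z + 8.
The resulting polynomial has degree 4 and real coefficients as required.

p(z) = z^4 -20·z^2 -80·z -96.


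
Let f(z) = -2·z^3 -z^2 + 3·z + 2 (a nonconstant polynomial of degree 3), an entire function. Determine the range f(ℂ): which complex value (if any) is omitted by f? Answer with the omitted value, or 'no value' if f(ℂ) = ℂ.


Little Picard bounds the complement of f(ℂ) to at most one point.
For every w ∈ ℂ, the equation p(z) − w = 0 is a nonconstant polynomial in z and hence has at least one root by the fundamental theorem of algebra. So p is surjective onto ℂ, omitting no value.

Omitted value: no value.


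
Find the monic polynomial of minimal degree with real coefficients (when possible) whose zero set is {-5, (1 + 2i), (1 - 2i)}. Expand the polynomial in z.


The polynomial is p(z) = ∏_{α ∈ S} (z − α), where S = {-5, (1 + 2i), (1 - 2i)}.
Expanding the product yields: p(z) = z^3 + 3·z^2 -5·z + 25.
Note conjugate pairs combine to real quadratics: (z − (1+2i))(z − (1−2i)) = z² − 2z + 5.
The resulting polynomial has degree 3 and real coefficients as required.

p(z) = z^3 + 3·z^2 -5·z + 25.


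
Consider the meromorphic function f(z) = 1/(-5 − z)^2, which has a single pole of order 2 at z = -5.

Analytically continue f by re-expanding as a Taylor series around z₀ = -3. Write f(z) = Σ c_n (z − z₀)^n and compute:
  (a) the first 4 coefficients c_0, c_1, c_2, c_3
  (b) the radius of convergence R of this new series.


Let w = z − z₀, so z = z₀ + w.
Then -5 − z = -5 − (z₀ + w) = (-5 − z₀) − w = -2 − w.
f(z) = 1/(-2 − w)^2 = (1/(-2)^2) · (1 − w/(-2))^{−2}.
By the binomial series (1−u)^{−2} = Σ_{n≥0} C(n+1, 1) u^n for |u|<1, with u = w/(-2):
  c_n = C(n+1, 1) / (-2)^(n+2).
  c_0 = 1/(-2)^2 = 1/4.
  c_1 = 2/(-2)^3 = -1/4.
  c_2 = 3/(-2)^4 = 3/16.
  c_3 = 4/(-2)^5 = -1/8.
The series is valid for |w/d| < 1, i.e. |z − z₀| < |d|.
Radius of convergence: R = |-5 − z₀| = |-2| = 2 (distance from z₀ to the singularity z = -5).

c_0 = 1/4, c_1 = -1/4, c_2 = 3/16, c_3 = -1/8; R = 2.


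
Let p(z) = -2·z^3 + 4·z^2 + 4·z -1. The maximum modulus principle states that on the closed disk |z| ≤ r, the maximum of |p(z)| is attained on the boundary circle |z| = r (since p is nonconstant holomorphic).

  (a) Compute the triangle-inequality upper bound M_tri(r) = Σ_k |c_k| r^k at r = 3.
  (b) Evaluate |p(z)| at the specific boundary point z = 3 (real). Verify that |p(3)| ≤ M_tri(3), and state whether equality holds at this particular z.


Coefficients: c_0 = -1, c_1 = 4, c_2 = 4, c_3 = -2. Radius r = 3.
Part (a). Triangle bound: M_tri(r) = Σ_k |c_k| r^k
  = |-1|·3^0 + |4|·3^1 + |4|·3^2 + |-2|·3^3
  = 1 + 12 + 36 + 54 = 103.
This bounds M(r) := max_{|z|=r} |p(z)| from above; equality holds iff all terms c_k z^k can be made to align in phase at a single z on |z|=r.
Part (b). At z = 3 (real, on the circle |z| = r):
  p(3) = (-1)·3^0 + (4)·3^1 + (4)·3^2 + (-2)·3^3 = -7.
  |p(3)| = 7.
Check: |p(3)| = 7 ≤ 103 = M_tri(3). ✓ Equality does not hold at z = 3 (the coefficients have mixed signs, so the terms do not all align in phase there).

M_tri(3) = 103; |p(3)| = 7; equality at z=3: no.


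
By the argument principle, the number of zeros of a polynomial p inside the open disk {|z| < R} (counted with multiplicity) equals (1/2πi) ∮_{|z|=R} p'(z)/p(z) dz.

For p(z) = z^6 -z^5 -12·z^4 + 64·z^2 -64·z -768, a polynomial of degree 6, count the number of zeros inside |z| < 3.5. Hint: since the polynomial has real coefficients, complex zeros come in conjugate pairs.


The zeros of p are: (2 + 2i), (2 - 2i), (-2 + 2i), (-2 - 2i), -3, 4.
Their magnitudes are: 2.828, 2.828, 2.828, 2.828, 3, 4.
Zeros with |z| < R = 3.5: (2 + 2i), (2 - 2i), (-2 + 2i), (-2 - 2i), -3.
Count = 5.
By the argument principle, (1/2πi) ∮_{|z|=R} p'(z)/p(z) dz equals exactly this count.

Number of zeros inside |z| < 3.5: 5.


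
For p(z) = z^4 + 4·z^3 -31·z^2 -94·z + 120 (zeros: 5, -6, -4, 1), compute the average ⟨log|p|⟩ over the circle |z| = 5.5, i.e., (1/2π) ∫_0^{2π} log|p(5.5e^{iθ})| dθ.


Zeros: -6, -4, 1, 5; r = 5.5.
Inside |z| < r: -4, 1, 5. Outside (|z| ≥ r): -6.
p(0) = 120, so log|p(0)| = log(120) = 4.7875.
Apply Jensen: I(r) = log|p(0)| + Σ_k log(r/|z_k|), summed over zeros inside |z| < r.
  log(r/|z_k|) for z_k = 5: log(5.5/5) = 0.0953
  log(r/|z_k|) for z_k = -4: log(5.5/4) = 0.3185
  log(r/|z_k|) for z_k = 1: log(5.5/1) = 1.7047
  Outside zeros (-6) contribute nothing to the Jensen sum.
Sum over inside zeros: 2.1185.
I(r) = log|p(0)| + (inside sum) = 4.7875 + 2.1185 = 6.9060.
Note: since some zeros are outside |z| ≤ r, the simplified n·log(r) form does NOT apply — only the inside zeros contribute.

I(r) ≈ 6.9060.


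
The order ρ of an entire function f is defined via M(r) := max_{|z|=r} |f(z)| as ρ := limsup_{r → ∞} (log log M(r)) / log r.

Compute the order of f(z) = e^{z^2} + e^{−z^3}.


Each summand is entire of order 2 and 3 respectively (as in the single-exponential case). The order of a sum is at most the max of the orders, so ρ ≤ 3. For the lower bound: on |z|=r choose arg z so that -1z^3 is real positive; then |e^{-1z^3}| = e^{1r^3} while |e^{1z^2}| ≤ e^{1r^2} = o(e^{1r^3}). So |f| ≥ e^{1r^3}(1 − o(1)) and ρ ≥ 3. Hence ρ = max(2, 3) = 3.
Therefore ρ = 3.

Order ρ = 3.


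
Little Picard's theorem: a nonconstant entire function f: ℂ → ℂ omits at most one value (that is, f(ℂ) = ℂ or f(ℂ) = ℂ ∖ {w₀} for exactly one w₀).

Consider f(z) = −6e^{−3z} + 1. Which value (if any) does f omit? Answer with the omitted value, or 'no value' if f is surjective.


Little Picard bounds the complement of f(ℂ) to at most one point.
e^{−3z} is never zero on ℂ, so -6·e^{−3z} takes every value in ℂ ∖ {0}. Adding 1 shifts the range to ℂ ∖ {1}. Thus f omits exactly the value 1.

Omitted value: 1.


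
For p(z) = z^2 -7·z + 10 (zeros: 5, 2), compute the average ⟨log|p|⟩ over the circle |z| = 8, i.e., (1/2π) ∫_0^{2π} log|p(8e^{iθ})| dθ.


Zeros: 2, 5; r = 8.
Inside |z| < r: 2, 5. Outside (|z| ≥ r): ∅.
p(0) = 10, so log|p(0)| = log(10) = 2.3026.
Apply Jensen: I(r) = log|p(0)| + Σ_k log(r/|z_k|), summed over zeros inside |z| < r.
  log(r/|z_k|) for z_k = 5: log(8/5) = 0.4700
  log(r/|z_k|) for z_k = 2: log(8/2) = 1.3863
Sum over inside zeros: 1.8563.
I(r) = log|p(0)| + (inside sum) = 2.3026 + 1.8563 = 4.1589.
Closed form (all zeros inside, monic): I(r) = n·log(r) = 2·log(8) = 4.1589. ✓

I(r) ≈ 4.1589.


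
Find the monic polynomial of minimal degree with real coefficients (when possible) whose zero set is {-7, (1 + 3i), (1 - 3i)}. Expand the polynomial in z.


The polynomial is p(z) = ∏_{α ∈ S} (z − α), where S = {-7, (1 + 3i), (1 - 3i)}.
Expanding the product yields: p(z) = z^3 + 5·z^2 -4·z + 70.
Note conjugate pairs combine to real quadratics: (z − (1+3i))(z − (1−3i)) = z² − 2z + 10.
The resulting polynomial has degree 3 and real coefficients as required.

p(z) = z^3 + 5·z^2 -4·z + 70.


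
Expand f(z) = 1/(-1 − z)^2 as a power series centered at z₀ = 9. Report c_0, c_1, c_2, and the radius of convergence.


Let w = z − z₀, so z = z₀ + w.
Then -1 − z = -1 − (z₀ + w) = (-1 − z₀) − w = -10 − w.
f(z) = 1/(-10 − w)^2 = (1/(-10)^2) · (1 − w/(-10))^{−2}.
By the binomial series (1−u)^{−2} = Σ_{n≥0} C(n+1, 1) u^n for |u|<1, with u = w/(-10):
  c_n = C(n+1, 1) / (-10)^(n+2).
  c_0 = 1/(-10)^2 = 1/100.
  c_1 = 2/(-10)^3 = -1/500.
  c_2 = 3/(-10)^4 = 3/10000.
The series is valid for |w/d| < 1, i.e. |z − z₀| < |d|.
Radius of convergence: R = |-1 − z₀| = |-10| = 10 (distance from z₀ to the singularity z = -1).

c_0 = 1/100, c_1 = -1/500, c_2 = 3/10000; R = 10.


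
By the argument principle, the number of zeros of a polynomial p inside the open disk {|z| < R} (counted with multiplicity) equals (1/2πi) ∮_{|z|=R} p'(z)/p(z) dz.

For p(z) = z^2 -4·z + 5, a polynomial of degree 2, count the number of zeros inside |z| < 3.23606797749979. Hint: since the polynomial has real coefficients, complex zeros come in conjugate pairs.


The zeros of p are: (2 + 1i), (2 - 1i).
Their magnitudes are: 2.236, 2.236.
Zeros with |z| < R = 3.23606797749979: (2 + 1i), (2 - 1i).
Count = 2.
By the argument principle, (1/2πi) ∮_{|z|=R} p'(z)/p(z) dz equals exactly this count.

Number of zeros inside |z| < 3.23606797749979: 2.


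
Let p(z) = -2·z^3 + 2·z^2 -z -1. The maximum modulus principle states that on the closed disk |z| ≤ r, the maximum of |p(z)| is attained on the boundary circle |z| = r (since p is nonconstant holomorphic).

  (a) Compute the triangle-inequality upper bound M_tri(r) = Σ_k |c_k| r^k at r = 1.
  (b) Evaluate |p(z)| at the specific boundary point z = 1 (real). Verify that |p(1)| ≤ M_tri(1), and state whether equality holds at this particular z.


Coefficients: c_0 = -1, c_1 = -1, c_2 = 2, c_3 = -2. Radius r = 1.
Part (a). Triangle bound: M_tri(r) = Σ_k |c_k| r^k
  = |-1|·1^0 + |-1|·1^1 + |2|·1^2 + |-2|·1^3
  = 1 + 1 + 2 + 2 = 6.
This bounds M(r) := max_{|z|=r} |p(z)| from above; equality holds iff all terms c_k z^k can be made to align in phase at a single z on |z|=r.
Part (b). At z = 1 (real, on the circle |z| = r):
  p(1) = (-1)·1^0 + (-1)·1^1 + (2)·1^2 + (-2)·1^3 = -2.
  |p(1)| = 2.
Check: |p(1)| = 2 ≤ 6 = M_tri(1). ✓ Equality does not hold at z = 1 (the coefficients have mixed signs, so the terms do not all align in phase there).

M_tri(1) = 6; |p(1)| = 2; equality at z=1: no.


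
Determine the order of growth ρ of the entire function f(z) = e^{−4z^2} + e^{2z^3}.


Each summand is entire of order 2 and 3 respectively (as in the single-exponential case). The order of a sum is at most the max of the orders, so ρ ≤ 3. For the lower bound: on |z|=r choose arg z so that 2z^3 is real positive; then |e^{2z^3}| = e^{2r^3} while |e^{-4z^2}| ≤ e^{4r^2} = o(e^{2r^3}). So |f| ≥ e^{2r^3}(1 − o(1)) and ρ ≥ 3. Hence ρ = max(2, 3) = 3.
Therefore ρ = 3.

Order ρ = 3.


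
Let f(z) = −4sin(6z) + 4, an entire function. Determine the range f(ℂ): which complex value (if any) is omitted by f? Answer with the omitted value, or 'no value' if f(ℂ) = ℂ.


Little Picard bounds the complement of f(ℂ) to at most one point.
sin is entire and surjective onto ℂ: for every w ∈ ℂ, sin(ζ) = w has a solution ζ ∈ ℂ (e.g., via the complex inverse arcsin). With ζ = 6z this gives z = ζ/(6). Then -4·sin(6z) takes every value in -4·ℂ = ℂ, and adding 4 is a bijection of ℂ. So f is surjective and omits no value. (Note: only on the real line is sin bounded by [−1, 1].)

Omitted value: no value.


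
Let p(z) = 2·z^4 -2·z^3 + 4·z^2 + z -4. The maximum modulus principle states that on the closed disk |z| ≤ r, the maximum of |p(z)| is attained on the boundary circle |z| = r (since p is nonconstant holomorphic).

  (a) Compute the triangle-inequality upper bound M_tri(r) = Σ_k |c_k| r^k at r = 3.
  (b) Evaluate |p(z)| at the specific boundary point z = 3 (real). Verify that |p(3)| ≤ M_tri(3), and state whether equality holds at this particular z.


Coefficients: c_0 = -4, c_1 = 1, c_2 = 4, c_3 = -2, c_4 = 2. Radius r = 3.
Part (a). Triangle bound: M_tri(r) = Σ_k |c_k| r^k
  = |-4|·3^0 + |1|·3^1 + |4|·3^2 + |-2|·3^3 + |2|·3^4
  = 4 + 3 + 36 + 54 + 162 = 259.
This bounds M(r) := max_{|z|=r} |p(z)| from above; equality holds iff all terms c_k z^k can be made to align in phase at a single z on |z|=r.
Part (b). At z = 3 (real, on the circle |z| = r):
  p(3) = (-4)·3^0 + (1)·3^1 + (4)·3^2 + (-2)·3^3 + (2)·3^4 = 143.
  |p(3)| = 143.
Check: |p(3)| = 143 ≤ 259 = M_tri(3). ✓ Equality does not hold at z = 3 (the coefficients have mixed signs, so the terms do not all align in phase there).

M_tri(3) = 259; |p(3)| = 143; equality at z=3: no.


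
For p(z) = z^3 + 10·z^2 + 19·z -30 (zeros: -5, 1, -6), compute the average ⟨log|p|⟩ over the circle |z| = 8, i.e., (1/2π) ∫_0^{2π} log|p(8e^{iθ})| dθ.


Zeros: -6, -5, 1; r = 8.
Inside |z| < r: -6, -5, 1. Outside (|z| ≥ r): ∅.
p(0) = -30, so log|p(0)| = log(30) = 3.4012.
Apply Jensen: I(r) = log|p(0)| + Σ_k log(r/|z_k|), summed over zeros inside |z| < r.
  log(r/|z_k|) for z_k = -5: log(8/5) = 0.4700
  log(r/|z_k|) for z_k = 1: log(8/1) = 2.0794
  log(r/|z_k|) for z_k = -6: log(8/6) = 0.2877
Sum over inside zeros: 2.8371.
I(r) = log|p(0)| + (inside sum) = 3.4012 + 2.8371 = 6.2383.
Closed form (all zeros inside, monic): I(r) = n·log(r) = 3·log(8) = 6.2383. ✓

I(r) ≈ 6.2383.


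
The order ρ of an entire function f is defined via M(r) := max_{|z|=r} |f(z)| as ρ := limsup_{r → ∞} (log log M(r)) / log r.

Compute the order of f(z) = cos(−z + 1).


cos(w) is a linear combination of e^{iw} and e^{−iw} (or e^w, e^{−w} in the hyperbolic case), so |cos(w)| ≤ e^{|w|}. With w = −z + 1, |w| ≤ 1|z| + 1 = 1r + 1 on |z| = r, giving M(r) ≤ e^{1r + 1}, so ρ ≤ 1. On a suitable ray (z = it for sin/cos; z = t for sinh/cosh, t real → ∞), |cos(−z + 1)| grows like e^{1|t|}/2, so ρ ≥ 1. Hence ρ = 1.
Therefore ρ = 1.

Order ρ = 1.


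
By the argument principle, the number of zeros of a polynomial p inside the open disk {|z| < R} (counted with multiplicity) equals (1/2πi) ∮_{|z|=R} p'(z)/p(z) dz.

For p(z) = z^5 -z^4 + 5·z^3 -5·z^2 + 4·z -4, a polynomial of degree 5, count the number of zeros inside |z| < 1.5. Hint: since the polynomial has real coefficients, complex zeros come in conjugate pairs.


The zeros of p are: (0 + 1i), (0 - 1i), 1, (0 + 2i), (0 - 2i).
Their magnitudes are: 1, 1, 1, 2, 2.
Zeros with |z| < R = 1.5: (0 + 1i), (0 - 1i), 1.
Count = 3.
By the argument principle, (1/2πi) ∮_{|z|=R} p'(z)/p(z) dz equals exactly this count.

Number of zeros inside |z| < 1.5: 3.


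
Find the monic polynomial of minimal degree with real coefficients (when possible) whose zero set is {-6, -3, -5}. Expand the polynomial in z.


The polynomial is p(z) = ∏_{α ∈ S} (z − α), where S = {-6, -3, -5}.
Expanding the product yields: p(z) = z^3 + 14·z^2 + 63·z + 90.
The resulting polynomial has degree 3 and real coefficients as required.

p(z) = z^3 + 14·z^2 + 63·z + 90.


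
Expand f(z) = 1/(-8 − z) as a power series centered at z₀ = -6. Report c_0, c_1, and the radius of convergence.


Let w = z − z₀, so z = z₀ + w.
Then -8 − z = -8 − (z₀ + w) = (-8 − z₀) − w = -2 − w.
f(z) = 1/(-2 − w) = (1/(-2)) · 1/(1 − w/(-2)) = Σ_{n≥0} w^n / (-2)^(n+1).
So c_n = 1/(-2)^(n+1):
  c_0 = 1/(-2)^1 = -1/2.
  c_1 = 1/(-2)^2 = 1/4.
The series is valid for |w/d| < 1, i.e. |z − z₀| < |d|.
Radius of convergence: R = |-8 − z₀| = |-2| = 2 (distance from z₀ to the singularity z = -8).

c_0 = -1/2, c_1 = 1/4; R = 2.


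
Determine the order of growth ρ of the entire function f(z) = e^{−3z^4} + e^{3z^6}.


Each summand is entire of order 4 and 6 respectively (as in the single-exponential case). The order of a sum is at most the max of the orders, so ρ ≤ 6. For the lower bound: on |z|=r choose arg z so that 3z^6 is real positive; then |e^{3z^6}| = e^{3r^6} while |e^{-3z^4}| ≤ e^{3r^4} = o(e^{3r^6}). So |f| ≥ e^{3r^6}(1 − o(1)) and ρ ≥ 6. Hence ρ = max(4, 6) = 6.
Therefore ρ = 6.

Order ρ = 6.


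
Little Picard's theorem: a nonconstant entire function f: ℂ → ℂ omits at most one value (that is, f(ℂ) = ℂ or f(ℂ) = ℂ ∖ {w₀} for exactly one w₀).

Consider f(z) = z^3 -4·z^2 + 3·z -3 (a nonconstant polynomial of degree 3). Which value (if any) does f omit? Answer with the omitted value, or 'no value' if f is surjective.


Little Picard bounds the complement of f(ℂ) to at most one point.
For every w ∈ ℂ, the equation p(z) − w = 0 is a nonconstant polynomial in z and hence has at least one root by the fundamental theorem of algebra. So p is surjective onto ℂ, omitting no value.

Omitted value: no value.


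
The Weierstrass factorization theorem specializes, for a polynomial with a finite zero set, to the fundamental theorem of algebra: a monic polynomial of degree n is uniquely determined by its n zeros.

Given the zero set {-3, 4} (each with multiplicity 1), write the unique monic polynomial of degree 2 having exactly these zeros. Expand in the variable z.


The polynomial is p(z) = ∏_{α ∈ S} (z − α), where S = {-3, 4}.
Expanding the product yields: p(z) = z^2 -z -12.
The resulting polynomial has degree 2 and real coefficients as required.

p(z) = z^2 -z -12.


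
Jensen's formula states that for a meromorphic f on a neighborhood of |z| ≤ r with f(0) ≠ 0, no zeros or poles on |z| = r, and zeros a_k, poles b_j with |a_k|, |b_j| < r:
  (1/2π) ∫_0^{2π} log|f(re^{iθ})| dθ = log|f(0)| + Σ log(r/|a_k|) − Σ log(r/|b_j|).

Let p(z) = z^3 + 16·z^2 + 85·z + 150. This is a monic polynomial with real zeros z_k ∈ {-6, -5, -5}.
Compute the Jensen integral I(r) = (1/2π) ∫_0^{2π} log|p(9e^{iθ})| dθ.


Zeros: -6, -5, -5; r = 9.
Inside |z| < r: -6, -5, -5. Outside (|z| ≥ r): ∅.
p(0) = 150, so log|p(0)| = log(150) = 5.0106.
Apply Jensen: I(r) = log|p(0)| + Σ_k log(r/|z_k|), summed over zeros inside |z| < r.
  log(r/|z_k|) for z_k = -6: log(9/6) = 0.4055
  log(r/|z_k|) for z_k = -5: log(9/5) = 0.5878
  log(r/|z_k|) for z_k = -5: log(9/5) = 0.5878
Sum over inside zeros: 1.5810.
I(r) = log|p(0)| + (inside sum) = 5.0106 + 1.5810 = 6.5917.
Closed form (all zeros inside, monic): I(r) = n·log(r) = 3·log(9) = 6.5917. ✓

I(r) ≈ 6.5917.


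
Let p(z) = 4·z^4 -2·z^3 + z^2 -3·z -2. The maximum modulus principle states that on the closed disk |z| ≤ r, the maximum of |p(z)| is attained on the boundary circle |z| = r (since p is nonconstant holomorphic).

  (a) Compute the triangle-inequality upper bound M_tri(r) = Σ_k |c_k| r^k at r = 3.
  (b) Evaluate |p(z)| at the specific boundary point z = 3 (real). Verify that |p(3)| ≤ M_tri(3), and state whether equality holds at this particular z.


Coefficients: c_0 = -2, c_1 = -3, c_2 = 1, c_3 = -2, c_4 = 4. Radius r = 3.
Part (a). Triangle bound: M_tri(r) = Σ_k |c_k| r^k
  = |-2|·3^0 + |-3|·3^1 + |1|·3^2 + |-2|·3^3 + |4|·3^4
  = 2 + 9 + 9 + 54 + 324 = 398.
This bounds M(r) := max_{|z|=r} |p(z)| from above; equality holds iff all terms c_k z^k can be made to align in phase at a single z on |z|=r.
Part (b). At z = 3 (real, on the circle |z| = r):
  p(3) = (-2)·3^0 + (-3)·3^1 + (1)·3^2 + (-2)·3^3 + (4)·3^4 = 268.
  |p(3)| = 268.
Check: |p(3)| = 268 ≤ 398 = M_tri(3). ✓ Equality does not hold at z = 3 (the coefficients have mixed signs, so the terms do not all align in phase there).

M_tri(3) = 398; |p(3)| = 268; equality at z=3: no.


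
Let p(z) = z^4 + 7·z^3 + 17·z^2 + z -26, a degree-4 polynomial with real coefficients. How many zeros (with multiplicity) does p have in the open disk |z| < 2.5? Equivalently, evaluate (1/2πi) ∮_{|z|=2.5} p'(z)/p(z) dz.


The zeros of p are: (-3 + 2i), (-3 - 2i), 1, -2.
Their magnitudes are: 3.606, 3.606, 1, 2.
Zeros with |z| < R = 2.5: 1, -2.
Count = 2.
By the argument principle, (1/2πi) ∮_{|z|=R} p'(z)/p(z) dz equals exactly this count.

Number of zeros inside |z| < 2.5: 2.


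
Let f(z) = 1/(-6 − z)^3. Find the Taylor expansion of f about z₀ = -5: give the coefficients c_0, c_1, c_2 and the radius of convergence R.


Let w = z − z₀, so z = z₀ + w.
Then -6 − z = -6 − (z₀ + w) = (-6 − z₀) − w = -1 − w.
f(z) = 1/(-1 − w)^3 = (1/(-1)^3) · (1 − w/(-1))^{−3}.
By the binomial series (1−u)^{−3} = Σ_{n≥0} C(n+2, 2) u^n for |u|<1, with u = w/(-1):
  c_n = C(n+2, 2) / (-1)^(n+3).
  c_0 = 1/(-1)^3 = -1.
  c_1 = 3/(-1)^4 = 3.
  c_2 = 6/(-1)^5 = -6.
The series is valid for |w/d| < 1, i.e. |z − z₀| < |d|.
Radius of convergence: R = |-6 − z₀| = |-1| = 1 (distance from z₀ to the singularity z = -6).

c_0 = -1, c_1 = 3, c_2 = -6; R = 1.


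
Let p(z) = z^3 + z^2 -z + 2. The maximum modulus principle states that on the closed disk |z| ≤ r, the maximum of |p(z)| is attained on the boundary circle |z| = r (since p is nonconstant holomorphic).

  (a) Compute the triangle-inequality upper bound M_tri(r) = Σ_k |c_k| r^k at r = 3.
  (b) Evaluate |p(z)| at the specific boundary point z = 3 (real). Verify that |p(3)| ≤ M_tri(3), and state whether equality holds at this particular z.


Coefficients: c_0 = 2, c_1 = -1, c_2 = 1, c_3 = 1. Radius r = 3.
Part (a). Triangle bound: M_tri(r) = Σ_k |c_k| r^k
  = |2|·3^0 + |-1|·3^1 + |1|·3^2 + |1|·3^3
  = 2 + 3 + 9 + 27 = 41.
This bounds M(r) := max_{|z|=r} |p(z)| from above; equality holds iff all terms c_k z^k can be made to align in phase at a single z on |z|=r.
Part (b). At z = 3 (real, on the circle |z| = r):
  p(3) = (2)·3^0 + (-1)·3^1 + (1)·3^2 + (1)·3^3 = 35.
  |p(3)| = 35.
Check: |p(3)| = 35 ≤ 41 = M_tri(3). ✓ Equality does not hold at z = 3 (the coefficients have mixed signs, so the terms do not all align in phase there).

M_tri(3) = 41; |p(3)| = 35; equality at z=3: no.


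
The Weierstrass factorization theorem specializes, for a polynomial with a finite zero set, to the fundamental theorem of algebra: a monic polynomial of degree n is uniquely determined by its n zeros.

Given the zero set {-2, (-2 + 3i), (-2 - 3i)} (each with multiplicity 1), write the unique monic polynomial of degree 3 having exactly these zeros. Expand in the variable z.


The polynomial is p(z) = ∏_{α ∈ S} (z − α), where S = {-2, (-2 + 3i), (-2 - 3i)}.
Expanding the product yields: p(z) = z^3 + 6·z^2 + 21·z + 26.
Note conjugate pairs combine to real quadratics: (z − (-2+3i))(z − (-2−3i)) = z² + 4z + 13.
The resulting polynomial has degree 3 and real coefficients as required.

p(z) = z^3 + 6·z^2 + 21·z + 26.


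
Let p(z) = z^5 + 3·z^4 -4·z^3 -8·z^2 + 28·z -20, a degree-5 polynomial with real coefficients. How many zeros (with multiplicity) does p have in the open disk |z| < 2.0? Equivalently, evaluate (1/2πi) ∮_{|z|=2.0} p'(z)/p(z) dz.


The zeros of p are: (-3 + 1i), (-3 - 1i), 1, (1 + 1i), (1 - 1i).
Their magnitudes are: 3.162, 3.162, 1, 1.414, 1.414.
Zeros with |z| < R = 2.0: 1, (1 + 1i), (1 - 1i).
Count = 3.
By the argument principle, (1/2πi) ∮_{|z|=R} p'(z)/p(z) dz equals exactly this count.

Number of zeros inside |z| < 2.0: 3.


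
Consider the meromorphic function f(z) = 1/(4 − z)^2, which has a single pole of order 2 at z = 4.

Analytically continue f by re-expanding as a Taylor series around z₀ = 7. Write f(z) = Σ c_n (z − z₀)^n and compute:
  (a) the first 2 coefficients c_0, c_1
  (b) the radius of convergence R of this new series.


Let w = z − z₀, so z = z₀ + w.
Then 4 − z = 4 − (z₀ + w) = (4 − z₀) − w = -3 − w.
f(z) = 1/(-3 − w)^2 = (1/(-3)^2) · (1 − w/(-3))^{−2}.
By the binomial series (1−u)^{−2} = Σ_{n≥0} C(n+1, 1) u^n for |u|<1, with u = w/(-3):
  c_n = C(n+1, 1) / (-3)^(n+2).
  c_0 = 1/(-3)^2 = 1/9.
  c_1 = 2/(-3)^3 = -2/27.
The series is valid for |w/d| < 1, i.e. |z − z₀| < |d|.
Radius of convergence: R = |4 − z₀| = |-3| = 3 (distance from z₀ to the singularity z = 4).

c_0 = 1/9, c_1 = -2/27; R = 3.


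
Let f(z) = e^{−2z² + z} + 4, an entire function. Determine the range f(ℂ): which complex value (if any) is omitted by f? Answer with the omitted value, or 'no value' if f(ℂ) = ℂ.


Little Picard bounds the complement of f(ℂ) to at most one point.
The exponent g(z) = −2z² + z is a nonconstant polynomial, hence surjective onto ℂ. So e^{g(z)} takes every value in {e^w : w ∈ ℂ} = ℂ ∖ {0}. Adding 4 shifts the range to ℂ ∖ {4}. f omits exactly 4.

Omitted value: 4.
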